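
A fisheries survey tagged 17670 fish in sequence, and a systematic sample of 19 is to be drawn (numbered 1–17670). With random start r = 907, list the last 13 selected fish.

6487, 7417, 8347, 9277, 10207, 11137, 12067, 12997, 13927, 14857, 15787, 16717, 17647

k = N/n = 17670/19 = 930
7th selection = 907 + 6×930 = 6487
8th: 6487 + 930 = 7417
9th: 7417 + 930 = 8347
10th: 8347 + 930 = 9277
11th: 9277 + 930 = 10207
12th: 10207 + 930 = 11137
13th: 11137 + 930 = 12067
14th: 12067 + 930 = 12997
15th: 12997 + 930 = 13927
16th: 13927 + 930 = 14857
17th: 14857 + 930 = 15787
18th: 15787 + 930 = 16717
19th: 16717 + 930 = 17647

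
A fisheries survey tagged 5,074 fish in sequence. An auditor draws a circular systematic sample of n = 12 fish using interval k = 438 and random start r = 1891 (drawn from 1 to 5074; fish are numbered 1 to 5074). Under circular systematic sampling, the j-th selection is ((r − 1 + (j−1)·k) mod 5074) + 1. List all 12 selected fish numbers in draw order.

1891, 2329, 2767, 3205, 3643, 4081, 4519, 4957, 321, 759, 1197, 1635

Selection 1: 1891
Selection 2: 1891 + 438 = 2329
Selection 3: 2329 + 438 = 2767
Selection 4: 2767 + 438 = 3205
Selection 5: 3205 + 438 = 3643
Selection 6: 3643 + 438 = 4081
Selection 7: 4081 + 438 = 4519
Selection 8: 4519 + 438 = 4957
Selection 9: 4957 + 438 = 5395 → 5395 − 5074 = 321
Selection 10: 321 + 438 = 759
Selection 11: 759 + 438 = 1197
Selection 12: 1197 + 438 = 1635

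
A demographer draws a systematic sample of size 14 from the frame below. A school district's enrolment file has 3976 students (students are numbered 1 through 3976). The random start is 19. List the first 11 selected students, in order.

k = N/n = 3976/14 = 284
student 1: 19
student 2: 19 + 284 = 303
student 3: 303 + 284 = 587
student 4: 587 + 284 = 871
student 5: 871 + 284 = 1155
student 6: 1155 + 284 = 1439
student 7: 1439 + 284 = 1723
student 8: 1723 + 284 = 2007
student 9: 2007 + 284 = 2291
student 10: 2291 + 284 = 2575
student 11: 2575 + 284 = 2859

19, 303, 587, 871, 1155, 1439, 1723, 2007, 2291, 2575, 2859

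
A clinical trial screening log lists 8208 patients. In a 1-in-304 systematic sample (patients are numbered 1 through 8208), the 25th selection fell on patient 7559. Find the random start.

263

k = 304
r = 7559 − (25−1)×304 = 7559 − 7296 = 263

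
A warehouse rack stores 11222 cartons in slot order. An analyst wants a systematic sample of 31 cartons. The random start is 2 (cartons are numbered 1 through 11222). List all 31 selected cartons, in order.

k = N/n = 11222/31 = 362
carton 1: 2
carton 2: 2 + 362 = 364
carton 3: 364 + 362 = 726
carton 4: 726 + 362 = 1088
carton 5: 1088 + 362 = 1450
carton 6: 1450 + 362 = 1812
carton 7: 1812 + 362 = 2174
carton 8: 2174 + 362 = 2536
carton 9: 2536 + 362 = 2898
carton 10: 2898 + 362 = 3260
carton 11: 3260 + 362 = 3622
carton 12: 3622 + 362 = 3984
carton 13: 3984 + 362 = 4346
carton 14: 4346 + 362 = 4708
carton 15: 4708 + 362 = 5070
carton 16: 5070 + 362 = 5432
carton 17: 5432 + 362 = 5794
carton 18: 5794 + 362 = 6156
carton 19: 6156 + 362 = 6518
carton 20: 6518 + 362 = 6880
carton 21: 6880 + 362 = 7242
carton 22: 7242 + 362 = 7604
carton 23: 7604 + 362 = 7966
carton 24: 7966 + 362 = 8328
carton 25: 8328 + 362 = 8690
carton 26: 8690 + 362 = 9052
carton 27: 9052 + 362 = 9414
carton 28: 9414 + 362 = 9776
carton 29: 9776 + 362 = 10138
carton 30: 10138 + 362 = 10500
carton 31: 10500 + 362 = 10862

2, 364, 726, 1088, 1450, 1812, 2174, 2536, 2898, 3260, 3622, 3984, 4346, 4708, 5070, 5432, 5794, 6156, 6518, 6880, 7242, 7604, 7966, 8328, 8690, 9052, 9414, 9776, 10138, 10500, 10862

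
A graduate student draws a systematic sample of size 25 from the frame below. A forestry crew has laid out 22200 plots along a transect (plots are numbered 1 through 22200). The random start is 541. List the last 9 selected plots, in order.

14749, 15637, 16525, 17413, 18301, 19189, 20077, 20965, 21853

k = N/n = 22200/25 = 888
17th selection = 541 + 16×888 = 14749
18th: 14749 + 888 = 15637
19th: 15637 + 888 = 16525
20th: 16525 + 888 = 17413
21st: 17413 + 888 = 18301
22nd: 18301 + 888 = 19189
23rd: 19189 + 888 = 20077
24th: 20077 + 888 = 20965
25th: 20965 + 888 = 21853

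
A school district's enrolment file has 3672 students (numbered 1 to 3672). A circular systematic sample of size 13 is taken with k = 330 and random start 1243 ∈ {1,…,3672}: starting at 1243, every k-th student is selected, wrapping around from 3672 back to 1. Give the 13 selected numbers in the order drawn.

1243, 1573, 1903, 2233, 2563, 2893, 3223, 3553, 211, 541, 871, 1201, 1531

Selection 1: 1243
Selection 2: 1243 + 330 = 1573
Selection 3: 1573 + 330 = 1903
Selection 4: 1903 + 330 = 2233
Selection 5: 2233 + 330 = 2563
Selection 6: 2563 + 330 = 2893
Selection 7: 2893 + 330 = 3223
Selection 8: 3223 + 330 = 3553
Selection 9: 3553 + 330 = 3883 → 3883 − 3672 = 211
Selection 10: 211 + 330 = 541
Selection 11: 541 + 330 = 871
Selection 12: 871 + 330 = 1201
Selection 13: 1201 + 330 = 1531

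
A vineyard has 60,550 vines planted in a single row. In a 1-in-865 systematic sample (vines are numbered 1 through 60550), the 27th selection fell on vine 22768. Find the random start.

278

k = 865
r = 22768 − (27−1)×865 = 22768 − 22490 = 278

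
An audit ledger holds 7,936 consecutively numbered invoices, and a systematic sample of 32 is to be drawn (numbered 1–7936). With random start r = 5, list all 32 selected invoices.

5, 253, 501, 749, 997, 1245, 1493, 1741, 1989, 2237, 2485, 2733, 2981, 3229, 3477, 3725, 3973, 4221, 4469, 4717, 4965, 5213, 5461, 5709, 5957, 6205, 6453, 6701, 6949, 7197, 7445, 7693

k = N/n = 7936/32 = 248
invoice 1: 5
invoice 2: 5 + 248 = 253
invoice 3: 253 + 248 = 501
invoice 4: 501 + 248 = 749
invoice 5: 749 + 248 = 997
invoice 6: 997 + 248 = 1245
invoice 7: 1245 + 248 = 1493
invoice 8: 1493 + 248 = 1741
invoice 9: 1741 + 248 = 1989
invoice 10: 1989 + 248 = 2237
invoice 11: 2237 + 248 = 2485
invoice 12: 2485 + 248 = 2733
invoice 13: 2733 + 248 = 2981
invoice 14: 2981 + 248 = 3229
invoice 15: 3229 + 248 = 3477
invoice 16: 3477 + 248 = 3725
invoice 17: 3725 + 248 = 3973
invoice 18: 3973 + 248 = 4221
invoice 19: 4221 + 248 = 4469
invoice 20: 4469 + 248 = 4717
invoice 21: 4717 + 248 = 4965
invoice 22: 4965 + 248 = 5213
invoice 23: 5213 + 248 = 5461
invoice 24: 5461 + 248 = 5709
invoice 25: 5709 + 248 = 5957
invoice 26: 5957 + 248 = 6205
invoice 27: 6205 + 248 = 6453
invoice 28: 6453 + 248 = 6701
invoice 29: 6701 + 248 = 6949
invoice 30: 6949 + 248 = 7197
invoice 31: 7197 + 248 = 7445
invoice 32: 7445 + 248 = 7693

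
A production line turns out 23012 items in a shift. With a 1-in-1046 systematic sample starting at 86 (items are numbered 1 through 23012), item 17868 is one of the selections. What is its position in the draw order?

18

k = 1046
position = (17868 − 86)/1046 + 1 = 17782/1046 + 1 = 17 + 1 = 18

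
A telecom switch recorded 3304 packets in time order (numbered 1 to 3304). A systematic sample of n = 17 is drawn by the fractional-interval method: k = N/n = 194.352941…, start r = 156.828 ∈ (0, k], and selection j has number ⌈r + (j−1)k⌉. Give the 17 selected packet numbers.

157, 352, 546, 740, 935, 1129, 1323, 1518, 1712, 1907, 2101, 2295, 2490, 2684, 2878, 3073, 3267

j=1: r + 0k = 156.828 → ⌈·⌉ = 157
j=2: r + 1k = 351.180941… → ⌈·⌉ = 352
j=3: r + 2k = 545.533882… → ⌈·⌉ = 546
j=4: r + 3k = 739.886823… → ⌈·⌉ = 740
j=5: r + 4k = 934.239764… → ⌈·⌉ = 935
j=6: r + 5k = 1128.592705… → ⌈·⌉ = 1129
j=7: r + 6k = 1322.945647… → ⌈·⌉ = 1323
j=8: r + 7k = 1517.298588… → ⌈·⌉ = 1518
j=9: r + 8k = 1711.651529… → ⌈·⌉ = 1712
j=10: r + 9k = 1906.004470… → ⌈·⌉ = 1907
j=11: r + 10k = 2100.357411… → ⌈·⌉ = 2101
j=12: r + 11k = 2294.710352… → ⌈·⌉ = 2295
j=13: r + 12k = 2489.063294… → ⌈·⌉ = 2490
j=14: r + 13k = 2683.416235… → ⌈·⌉ = 2684
j=15: r + 14k = 2877.769176… → ⌈·⌉ = 2878
j=16: r + 15k = 3072.122117… → ⌈·⌉ = 3073
j=17: r + 16k = 3266.475058… → ⌈·⌉ = 3267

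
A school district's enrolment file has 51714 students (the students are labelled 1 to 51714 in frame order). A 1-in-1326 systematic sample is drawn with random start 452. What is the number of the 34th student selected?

k = 1326
34th selection = r + (34−1)·k = 452 + 33×1326 = 452 + 43758 = 44210

44210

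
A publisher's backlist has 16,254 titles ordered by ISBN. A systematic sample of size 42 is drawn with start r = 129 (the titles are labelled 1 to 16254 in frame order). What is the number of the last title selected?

15996

k = 16254/42 = 387
42nd selection = r + (42−1)·k = 129 + 41×387 = 129 + 15867 = 15996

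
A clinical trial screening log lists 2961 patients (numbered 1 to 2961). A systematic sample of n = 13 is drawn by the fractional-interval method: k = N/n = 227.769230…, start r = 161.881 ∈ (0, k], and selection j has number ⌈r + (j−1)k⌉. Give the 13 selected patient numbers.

j=1: r + 0k = 161.881 → ⌈·⌉ = 162
j=2: r + 1k = 389.650230… → ⌈·⌉ = 390
j=3: r + 2k = 617.419461… → ⌈·⌉ = 618
j=4: r + 3k = 845.188692… → ⌈·⌉ = 846
j=5: r + 4k = 1072.957923… → ⌈·⌉ = 1073
j=6: r + 5k = 1300.727153… → ⌈·⌉ = 1301
j=7: r + 6k = 1528.496384… → ⌈·⌉ = 1529
j=8: r + 7k = 1756.265615… → ⌈·⌉ = 1757
j=9: r + 8k = 1984.034846… → ⌈·⌉ = 1985
j=10: r + 9k = 2211.804076… → ⌈·⌉ = 2212
j=11: r + 10k = 2439.573307… → ⌈·⌉ = 2440
j=12: r + 11k = 2667.342538… → ⌈·⌉ = 2668
j=13: r + 12k = 2895.111769… → ⌈·⌉ = 2896

162, 390, 618, 846, 1073, 1301, 1529, 1757, 1985, 2212, 2440, 2668, 2896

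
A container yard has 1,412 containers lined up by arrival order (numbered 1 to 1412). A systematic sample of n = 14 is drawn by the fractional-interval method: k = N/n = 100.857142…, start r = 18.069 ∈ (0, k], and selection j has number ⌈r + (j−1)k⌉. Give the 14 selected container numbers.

19, 119, 220, 321, 422, 523, 624, 725, 825, 926, 1027, 1128, 1229, 1330

j=1: r + 0k = 18.069 → ⌈·⌉ = 19
j=2: r + 1k = 118.926142… → ⌈·⌉ = 119
j=3: r + 2k = 219.783285… → ⌈·⌉ = 220
j=4: r + 3k = 320.640428… → ⌈·⌉ = 321
j=5: r + 4k = 421.497571… → ⌈·⌉ = 422
j=6: r + 5k = 522.354714… → ⌈·⌉ = 523
j=7: r + 6k = 623.211857… → ⌈·⌉ = 624
j=8: r + 7k = 724.069 → ⌈·⌉ = 725
j=9: r + 8k = 824.926142… → ⌈·⌉ = 825
j=10: r + 9k = 925.783285… → ⌈·⌉ = 926
j=11: r + 10k = 1026.640428… → ⌈·⌉ = 1027
j=12: r + 11k = 1127.497571… → ⌈·⌉ = 1128
j=13: r + 12k = 1228.354714… → ⌈·⌉ = 1229
j=14: r + 13k = 1329.211857… → ⌈·⌉ = 1330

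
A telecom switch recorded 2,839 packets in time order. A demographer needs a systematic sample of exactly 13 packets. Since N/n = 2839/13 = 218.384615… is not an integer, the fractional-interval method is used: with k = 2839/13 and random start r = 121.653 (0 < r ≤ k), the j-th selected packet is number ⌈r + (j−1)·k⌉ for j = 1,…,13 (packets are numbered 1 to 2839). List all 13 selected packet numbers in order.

j=1: r + 0k = 121.653 → ⌈·⌉ = 122
j=2: r + 1k = 340.037615… → ⌈·⌉ = 341
j=3: r + 2k = 558.422230… → ⌈·⌉ = 559
j=4: r + 3k = 776.806846… → ⌈·⌉ = 777
j=5: r + 4k = 995.191461… → ⌈·⌉ = 996
j=6: r + 5k = 1213.576076… → ⌈·⌉ = 1214
j=7: r + 6k = 1431.960692… → ⌈·⌉ = 1432
j=8: r + 7k = 1650.345307… → ⌈·⌉ = 1651
j=9: r + 8k = 1868.729923… → ⌈·⌉ = 1869
j=10: r + 9k = 2087.114538… → ⌈·⌉ = 2088
j=11: r + 10k = 2305.499153… → ⌈·⌉ = 2306
j=12: r + 11k = 2523.883769… → ⌈·⌉ = 2524
j=13: r + 12k = 2742.268384… → ⌈·⌉ = 2743

122, 341, 559, 777, 996, 1214, 1432, 1651, 1869, 2088, 2306, 2524, 2743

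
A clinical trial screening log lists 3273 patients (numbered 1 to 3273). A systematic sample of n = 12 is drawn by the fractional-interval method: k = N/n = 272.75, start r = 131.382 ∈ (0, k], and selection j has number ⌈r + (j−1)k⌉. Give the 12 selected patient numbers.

j=1: r + 0k = 131.382 → ⌈·⌉ = 132
j=2: r + 1k = 404.132 → ⌈·⌉ = 405
j=3: r + 2k = 676.882 → ⌈·⌉ = 677
j=4: r + 3k = 949.632 → ⌈·⌉ = 950
j=5: r + 4k = 1222.382 → ⌈·⌉ = 1223
j=6: r + 5k = 1495.132 → ⌈·⌉ = 1496
j=7: r + 6k = 1767.882 → ⌈·⌉ = 1768
j=8: r + 7k = 2040.632 → ⌈·⌉ = 2041
j=9: r + 8k = 2313.382 → ⌈·⌉ = 2314
j=10: r + 9k = 2586.132 → ⌈·⌉ = 2587
j=11: r + 10k = 2858.882 → ⌈·⌉ = 2859
j=12: r + 11k = 3131.632 → ⌈·⌉ = 3132

132, 405, 677, 950, 1223, 1496, 1768, 2041, 2314, 2587, 2859, 3132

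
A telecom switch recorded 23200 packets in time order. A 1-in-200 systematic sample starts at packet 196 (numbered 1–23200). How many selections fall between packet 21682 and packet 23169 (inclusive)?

7

k = 200
First selection ≥ 21682: 196 + ⌈(21682−196)/200⌉·200 = 196 + 108×200 = 21796
Last selection ≤ 23169: 196 + ⌊(23169−196)/200⌋·200 = 196 + 114×200 = 22996
Count = 114 − 108 + 1 = 7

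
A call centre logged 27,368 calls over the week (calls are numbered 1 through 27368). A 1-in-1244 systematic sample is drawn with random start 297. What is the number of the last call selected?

26421

k = 1244
22nd selection = r + (22−1)·k = 297 + 21×1244 = 297 + 26124 = 26421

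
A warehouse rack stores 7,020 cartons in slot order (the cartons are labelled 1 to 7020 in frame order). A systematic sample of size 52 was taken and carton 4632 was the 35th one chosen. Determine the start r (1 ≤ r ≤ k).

k = 7020/52 = 135
r = 4632 − (35−1)×135 = 4632 − 4590 = 42

42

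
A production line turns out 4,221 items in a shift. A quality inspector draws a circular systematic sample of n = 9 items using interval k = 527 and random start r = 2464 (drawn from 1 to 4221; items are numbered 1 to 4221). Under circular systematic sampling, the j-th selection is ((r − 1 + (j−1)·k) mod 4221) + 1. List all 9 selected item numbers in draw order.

Selection 1: 2464
Selection 2: 2464 + 527 = 2991
Selection 3: 2991 + 527 = 3518
Selection 4: 3518 + 527 = 4045
Selection 5: 4045 + 527 = 4572 → 4572 − 4221 = 351
Selection 6: 351 + 527 = 878
Selection 7: 878 + 527 = 1405
Selection 8: 1405 + 527 = 1932
Selection 9: 1932 + 527 = 2459

2464, 2991, 3518, 4045, 351, 878, 1405, 1932, 2459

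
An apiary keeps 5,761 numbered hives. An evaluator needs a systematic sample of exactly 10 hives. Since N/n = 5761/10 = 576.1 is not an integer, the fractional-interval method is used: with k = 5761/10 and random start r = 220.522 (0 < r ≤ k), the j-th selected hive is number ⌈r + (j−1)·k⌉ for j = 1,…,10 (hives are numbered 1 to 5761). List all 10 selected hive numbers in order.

221, 797, 1373, 1949, 2525, 3102, 3678, 4254, 4830, 5406

j=1: r + 0k = 220.522 → ⌈·⌉ = 221
j=2: r + 1k = 796.622 → ⌈·⌉ = 797
j=3: r + 2k = 1372.722 → ⌈·⌉ = 1373
j=4: r + 3k = 1948.822 → ⌈·⌉ = 1949
j=5: r + 4k = 2524.922 → ⌈·⌉ = 2525
j=6: r + 5k = 3101.022 → ⌈·⌉ = 3102
j=7: r + 6k = 3677.122 → ⌈·⌉ = 3678
j=8: r + 7k = 4253.222 → ⌈·⌉ = 4254
j=9: r + 8k = 4829.322 → ⌈·⌉ = 4830
j=10: r + 9k = 5405.422 → ⌈·⌉ = 5406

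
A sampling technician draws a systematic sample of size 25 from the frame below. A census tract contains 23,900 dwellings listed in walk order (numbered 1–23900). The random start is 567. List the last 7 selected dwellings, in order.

17775, 18731, 19687, 20643, 21599, 22555, 23511

k = N/n = 23900/25 = 956
19th selection = 567 + 18×956 = 17775
20th: 17775 + 956 = 18731
21st: 18731 + 956 = 19687
22nd: 19687 + 956 = 20643
23rd: 20643 + 956 = 21599
24th: 21599 + 956 = 22555
25th: 22555 + 956 = 23511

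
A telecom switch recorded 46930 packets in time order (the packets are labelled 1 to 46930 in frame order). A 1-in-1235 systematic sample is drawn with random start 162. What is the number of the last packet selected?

45857

k = 1235
38th selection = r + (38−1)·k = 162 + 37×1235 = 162 + 45695 = 45857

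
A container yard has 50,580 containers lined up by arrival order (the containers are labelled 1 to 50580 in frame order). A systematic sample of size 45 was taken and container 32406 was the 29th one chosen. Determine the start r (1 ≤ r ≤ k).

k = 50580/45 = 1124
r = 32406 − (29−1)×1124 = 32406 − 31472 = 934

934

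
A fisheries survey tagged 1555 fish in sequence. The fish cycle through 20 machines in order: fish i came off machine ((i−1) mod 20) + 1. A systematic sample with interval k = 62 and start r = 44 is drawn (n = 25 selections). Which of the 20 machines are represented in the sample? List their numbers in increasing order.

Consecutive selections differ by k = 62, so their machine numbers differ by 62 mod 20 = 2.
gcd(62, 20) = 2, so the sample visits 20/2 = 10 distinct residues mod 20.
Start 44 is machine 4; the machines hit are 2, 4, 6, 8, 10, 12, 14, 16, 18, 20.

2, 4, 6, 8, 10, 12, 14, 16, 18, 20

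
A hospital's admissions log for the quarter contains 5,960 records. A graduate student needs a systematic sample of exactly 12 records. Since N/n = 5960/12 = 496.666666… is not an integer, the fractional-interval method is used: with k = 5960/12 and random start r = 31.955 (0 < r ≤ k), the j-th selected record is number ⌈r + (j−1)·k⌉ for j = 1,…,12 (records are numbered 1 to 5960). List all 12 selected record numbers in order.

j=1: r + 0k = 31.955 → ⌈·⌉ = 32
j=2: r + 1k = 528.621666… → ⌈·⌉ = 529
j=3: r + 2k = 1025.288333… → ⌈·⌉ = 1026
j=4: r + 3k = 1521.955 → ⌈·⌉ = 1522
j=5: r + 4k = 2018.621666… → ⌈·⌉ = 2019
j=6: r + 5k = 2515.288333… → ⌈·⌉ = 2516
j=7: r + 6k = 3011.955 → ⌈·⌉ = 3012
j=8: r + 7k = 3508.621666… → ⌈·⌉ = 3509
j=9: r + 8k = 4005.288333… → ⌈·⌉ = 4006
j=10: r + 9k = 4501.955 → ⌈·⌉ = 4502
j=11: r + 10k = 4998.621666… → ⌈·⌉ = 4999
j=12: r + 11k = 5495.288333… → ⌈·⌉ = 5496

32, 529, 1026, 1522, 2019, 2516, 3012, 3509, 4006, 4502, 4999, 5496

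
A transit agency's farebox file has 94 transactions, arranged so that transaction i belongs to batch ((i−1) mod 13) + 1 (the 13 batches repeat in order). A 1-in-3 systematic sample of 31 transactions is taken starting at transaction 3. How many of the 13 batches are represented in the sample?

13

Consecutive selections differ by k = 3, so their batch numbers differ by 3 mod 13 = 3.
gcd(3, 13) = 1, so the sample visits 13/1 = 13 distinct residues mod 13.
Start 3 is batch 3; the batches hit are 1, 2, 3, 4, 5, 6, 7, 8, 9, 10, 11, 12, 13.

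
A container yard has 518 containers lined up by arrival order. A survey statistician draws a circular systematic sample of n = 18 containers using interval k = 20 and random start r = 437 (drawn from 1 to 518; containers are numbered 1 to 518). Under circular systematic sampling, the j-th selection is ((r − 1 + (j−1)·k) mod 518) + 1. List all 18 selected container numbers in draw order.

437, 457, 477, 497, 517, 19, 39, 59, 79, 99, 119, 139, 159, 179, 199, 219, 239, 259

Selection 1: 437
Selection 2: 437 + 20 = 457
Selection 3: 457 + 20 = 477
Selection 4: 477 + 20 = 497
Selection 5: 497 + 20 = 517
Selection 6: 517 + 20 = 537 → 537 − 518 = 19
Selection 7: 19 + 20 = 39
Selection 8: 39 + 20 = 59
Selection 9: 59 + 20 = 79
Selection 10: 79 + 20 = 99
Selection 11: 99 + 20 = 119
Selection 12: 119 + 20 = 139
Selection 13: 139 + 20 = 159
Selection 14: 159 + 20 = 179
Selection 15: 179 + 20 = 199
Selection 16: 199 + 20 = 219
Selection 17: 219 + 20 = 239
Selection 18: 239 + 20 = 259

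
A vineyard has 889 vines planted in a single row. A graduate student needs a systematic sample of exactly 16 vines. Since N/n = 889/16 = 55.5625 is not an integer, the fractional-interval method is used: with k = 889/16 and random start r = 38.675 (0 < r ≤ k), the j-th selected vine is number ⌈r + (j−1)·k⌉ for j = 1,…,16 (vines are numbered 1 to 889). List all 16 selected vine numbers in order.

j=1: r + 0k = 38.675 → ⌈·⌉ = 39
j=2: r + 1k = 94.2375 → ⌈·⌉ = 95
j=3: r + 2k = 149.8 → ⌈·⌉ = 150
j=4: r + 3k = 205.3625 → ⌈·⌉ = 206
j=5: r + 4k = 260.925 → ⌈·⌉ = 261
j=6: r + 5k = 316.4875 → ⌈·⌉ = 317
j=7: r + 6k = 372.05 → ⌈·⌉ = 373
j=8: r + 7k = 427.6125 → ⌈·⌉ = 428
j=9: r + 8k = 483.175 → ⌈·⌉ = 484
j=10: r + 9k = 538.7375 → ⌈·⌉ = 539
j=11: r + 10k = 594.3 → ⌈·⌉ = 595
j=12: r + 11k = 649.8625 → ⌈·⌉ = 650
j=13: r + 12k = 705.425 → ⌈·⌉ = 706
j=14: r + 13k = 760.9875 → ⌈·⌉ = 761
j=15: r + 14k = 816.55 → ⌈·⌉ = 817
j=16: r + 15k = 872.1125 → ⌈·⌉ = 873

39, 95, 150, 206, 261, 317, 373, 428, 484, 539, 595, 650, 706, 761, 817, 873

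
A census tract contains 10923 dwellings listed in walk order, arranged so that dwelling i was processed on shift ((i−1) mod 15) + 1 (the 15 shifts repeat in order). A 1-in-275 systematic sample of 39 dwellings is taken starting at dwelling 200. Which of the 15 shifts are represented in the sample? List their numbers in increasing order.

5, 10, 15

Consecutive selections differ by k = 275, so their shift numbers differ by 275 mod 15 = 5.
gcd(275, 15) = 5, so the sample visits 15/5 = 3 distinct residues mod 15.
Start 200 is shift 5; the shifts hit are 5, 10, 15.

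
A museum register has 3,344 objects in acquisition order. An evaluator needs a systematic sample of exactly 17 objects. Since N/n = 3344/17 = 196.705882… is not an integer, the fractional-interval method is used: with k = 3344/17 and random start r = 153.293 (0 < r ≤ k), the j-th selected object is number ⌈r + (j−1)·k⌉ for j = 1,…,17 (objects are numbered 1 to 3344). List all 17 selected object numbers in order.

j=1: r + 0k = 153.293 → ⌈·⌉ = 154
j=2: r + 1k = 349.998882… → ⌈·⌉ = 350
j=3: r + 2k = 546.704764… → ⌈·⌉ = 547
j=4: r + 3k = 743.410647… → ⌈·⌉ = 744
j=5: r + 4k = 940.116529… → ⌈·⌉ = 941
j=6: r + 5k = 1136.822411… → ⌈·⌉ = 1137
j=7: r + 6k = 1333.528294… → ⌈·⌉ = 1334
j=8: r + 7k = 1530.234176… → ⌈·⌉ = 1531
j=9: r + 8k = 1726.940058… → ⌈·⌉ = 1727
j=10: r + 9k = 1923.645941… → ⌈·⌉ = 1924
j=11: r + 10k = 2120.351823… → ⌈·⌉ = 2121
j=12: r + 11k = 2317.057705… → ⌈·⌉ = 2318
j=13: r + 12k = 2513.763588… → ⌈·⌉ = 2514
j=14: r + 13k = 2710.469470… → ⌈·⌉ = 2711
j=15: r + 14k = 2907.175352… → ⌈·⌉ = 2908
j=16: r + 15k = 3103.881235… → ⌈·⌉ = 3104
j=17: r + 16k = 3300.587117… → ⌈·⌉ = 3301

154, 350, 547, 744, 941, 1137, 1334, 1531, 1727, 1924, 2121, 2318, 2514, 2711, 2908, 3104, 3301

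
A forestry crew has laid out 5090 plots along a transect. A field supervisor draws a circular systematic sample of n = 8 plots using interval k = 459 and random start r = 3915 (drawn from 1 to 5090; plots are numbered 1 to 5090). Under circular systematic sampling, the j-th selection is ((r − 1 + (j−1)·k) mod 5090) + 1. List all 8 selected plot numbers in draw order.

3915, 4374, 4833, 202, 661, 1120, 1579, 2038

Selection 1: 3915
Selection 2: 3915 + 459 = 4374
Selection 3: 4374 + 459 = 4833
Selection 4: 4833 + 459 = 5292 → 5292 − 5090 = 202
Selection 5: 202 + 459 = 661
Selection 6: 661 + 459 = 1120
Selection 7: 1120 + 459 = 1579
Selection 8: 1579 + 459 = 2038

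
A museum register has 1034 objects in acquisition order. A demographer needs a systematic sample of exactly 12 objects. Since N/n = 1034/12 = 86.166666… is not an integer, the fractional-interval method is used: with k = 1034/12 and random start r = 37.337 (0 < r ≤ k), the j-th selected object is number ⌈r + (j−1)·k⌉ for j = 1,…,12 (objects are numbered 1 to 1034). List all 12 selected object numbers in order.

38, 124, 210, 296, 383, 469, 555, 641, 727, 813, 900, 986

j=1: r + 0k = 37.337 → ⌈·⌉ = 38
j=2: r + 1k = 123.503666… → ⌈·⌉ = 124
j=3: r + 2k = 209.670333… → ⌈·⌉ = 210
j=4: r + 3k = 295.837 → ⌈·⌉ = 296
j=5: r + 4k = 382.003666… → ⌈·⌉ = 383
j=6: r + 5k = 468.170333… → ⌈·⌉ = 469
j=7: r + 6k = 554.337 → ⌈·⌉ = 555
j=8: r + 7k = 640.503666… → ⌈·⌉ = 641
j=9: r + 8k = 726.670333… → ⌈·⌉ = 727
j=10: r + 9k = 812.837 → ⌈·⌉ = 813
j=11: r + 10k = 899.003666… → ⌈·⌉ = 900
j=12: r + 11k = 985.170333… → ⌈·⌉ = 986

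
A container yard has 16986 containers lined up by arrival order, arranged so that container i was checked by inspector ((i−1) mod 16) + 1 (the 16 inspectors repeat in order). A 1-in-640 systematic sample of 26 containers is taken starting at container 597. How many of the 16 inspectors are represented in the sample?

1

Consecutive selections differ by k = 640, so their inspector numbers differ by 640 mod 16 = 0.
gcd(640, 16) = 16, so the sample visits 16/16 = 1 distinct residues mod 16.
Start 597 is inspector 5; the inspectors hit are 5.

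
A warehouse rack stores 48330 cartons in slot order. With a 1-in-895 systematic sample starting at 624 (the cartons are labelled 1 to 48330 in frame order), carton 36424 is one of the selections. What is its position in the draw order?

41

k = 895
position = (36424 − 624)/895 + 1 = 35800/895 + 1 = 40 + 1 = 41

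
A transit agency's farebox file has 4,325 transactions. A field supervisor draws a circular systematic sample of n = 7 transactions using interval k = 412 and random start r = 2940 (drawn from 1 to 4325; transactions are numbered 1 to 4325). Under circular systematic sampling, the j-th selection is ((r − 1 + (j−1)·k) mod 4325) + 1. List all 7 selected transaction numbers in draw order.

Selection 1: 2940
Selection 2: 2940 + 412 = 3352
Selection 3: 3352 + 412 = 3764
Selection 4: 3764 + 412 = 4176
Selection 5: 4176 + 412 = 4588 → 4588 − 4325 = 263
Selection 6: 263 + 412 = 675
Selection 7: 675 + 412 = 1087

2940, 3352, 3764, 4176, 263, 675, 1087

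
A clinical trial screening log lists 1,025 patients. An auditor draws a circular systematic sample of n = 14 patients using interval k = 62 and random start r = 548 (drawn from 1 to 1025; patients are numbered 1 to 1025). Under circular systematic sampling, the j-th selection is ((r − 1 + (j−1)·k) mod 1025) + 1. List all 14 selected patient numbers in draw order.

Selection 1: 548
Selection 2: 548 + 62 = 610
Selection 3: 610 + 62 = 672
Selection 4: 672 + 62 = 734
Selection 5: 734 + 62 = 796
Selection 6: 796 + 62 = 858
Selection 7: 858 + 62 = 920
Selection 8: 920 + 62 = 982
Selection 9: 982 + 62 = 1044 → 1044 − 1025 = 19
Selection 10: 19 + 62 = 81
Selection 11: 81 + 62 = 143
Selection 12: 143 + 62 = 205
Selection 13: 205 + 62 = 267
Selection 14: 267 + 62 = 329

548, 610, 672, 734, 796, 858, 920, 982, 19, 81, 143, 205, 267, 329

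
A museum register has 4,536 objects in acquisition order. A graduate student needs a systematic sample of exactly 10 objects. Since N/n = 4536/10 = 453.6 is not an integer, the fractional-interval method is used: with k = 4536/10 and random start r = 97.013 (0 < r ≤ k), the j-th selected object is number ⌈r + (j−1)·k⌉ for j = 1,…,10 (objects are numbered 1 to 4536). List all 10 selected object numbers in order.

98, 551, 1005, 1458, 1912, 2366, 2819, 3273, 3726, 4180

j=1: r + 0k = 97.013 → ⌈·⌉ = 98
j=2: r + 1k = 550.613 → ⌈·⌉ = 551
j=3: r + 2k = 1004.213 → ⌈·⌉ = 1005
j=4: r + 3k = 1457.813 → ⌈·⌉ = 1458
j=5: r + 4k = 1911.413 → ⌈·⌉ = 1912
j=6: r + 5k = 2365.013 → ⌈·⌉ = 2366
j=7: r + 6k = 2818.613 → ⌈·⌉ = 2819
j=8: r + 7k = 3272.213 → ⌈·⌉ = 3273
j=9: r + 8k = 3725.813 → ⌈·⌉ = 3726
j=10: r + 9k = 4179.413 → ⌈·⌉ = 4180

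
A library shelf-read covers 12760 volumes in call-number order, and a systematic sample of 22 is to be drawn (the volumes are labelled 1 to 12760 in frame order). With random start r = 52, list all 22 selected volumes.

k = N/n = 12760/22 = 580
volume 1: 52
volume 2: 52 + 580 = 632
volume 3: 632 + 580 = 1212
volume 4: 1212 + 580 = 1792
volume 5: 1792 + 580 = 2372
volume 6: 2372 + 580 = 2952
volume 7: 2952 + 580 = 3532
volume 8: 3532 + 580 = 4112
volume 9: 4112 + 580 = 4692
volume 10: 4692 + 580 = 5272
volume 11: 5272 + 580 = 5852
volume 12: 5852 + 580 = 6432
volume 13: 6432 + 580 = 7012
volume 14: 7012 + 580 = 7592
volume 15: 7592 + 580 = 8172
volume 16: 8172 + 580 = 8752
volume 17: 8752 + 580 = 9332
volume 18: 9332 + 580 = 9912
volume 19: 9912 + 580 = 10492
volume 20: 10492 + 580 = 11072
volume 21: 11072 + 580 = 11652
volume 22: 11652 + 580 = 12232

52, 632, 1212, 1792, 2372, 2952, 3532, 4112, 4692, 5272, 5852, 6432, 7012, 7592, 8172, 8752, 9332, 9912, 10492, 11072, 11652, 12232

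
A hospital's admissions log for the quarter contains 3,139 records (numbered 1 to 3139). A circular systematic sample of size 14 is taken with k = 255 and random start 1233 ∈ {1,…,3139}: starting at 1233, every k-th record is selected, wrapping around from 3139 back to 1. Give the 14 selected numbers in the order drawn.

Selection 1: 1233
Selection 2: 1233 + 255 = 1488
Selection 3: 1488 + 255 = 1743
Selection 4: 1743 + 255 = 1998
Selection 5: 1998 + 255 = 2253
Selection 6: 2253 + 255 = 2508
Selection 7: 2508 + 255 = 2763
Selection 8: 2763 + 255 = 3018
Selection 9: 3018 + 255 = 3273 → 3273 − 3139 = 134
Selection 10: 134 + 255 = 389
Selection 11: 389 + 255 = 644
Selection 12: 644 + 255 = 899
Selection 13: 899 + 255 = 1154
Selection 14: 1154 + 255 = 1409

1233, 1488, 1743, 1998, 2253, 2508, 2763, 3018, 134, 389, 644, 899, 1154, 1409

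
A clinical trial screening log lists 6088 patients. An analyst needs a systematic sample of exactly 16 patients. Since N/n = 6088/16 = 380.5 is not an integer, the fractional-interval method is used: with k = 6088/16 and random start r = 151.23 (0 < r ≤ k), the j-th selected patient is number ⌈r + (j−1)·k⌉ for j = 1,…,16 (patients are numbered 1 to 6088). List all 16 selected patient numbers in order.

j=1: r + 0k = 151.23 → ⌈·⌉ = 152
j=2: r + 1k = 531.73 → ⌈·⌉ = 532
j=3: r + 2k = 912.23 → ⌈·⌉ = 913
j=4: r + 3k = 1292.73 → ⌈·⌉ = 1293
j=5: r + 4k = 1673.23 → ⌈·⌉ = 1674
j=6: r + 5k = 2053.73 → ⌈·⌉ = 2054
j=7: r + 6k = 2434.23 → ⌈·⌉ = 2435
j=8: r + 7k = 2814.73 → ⌈·⌉ = 2815
j=9: r + 8k = 3195.23 → ⌈·⌉ = 3196
j=10: r + 9k = 3575.73 → ⌈·⌉ = 3576
j=11: r + 10k = 3956.23 → ⌈·⌉ = 3957
j=12: r + 11k = 4336.73 → ⌈·⌉ = 4337
j=13: r + 12k = 4717.23 → ⌈·⌉ = 4718
j=14: r + 13k = 5097.73 → ⌈·⌉ = 5098
j=15: r + 14k = 5478.23 → ⌈·⌉ = 5479
j=16: r + 15k = 5858.73 → ⌈·⌉ = 5859

152, 532, 913, 1293, 1674, 2054, 2435, 2815, 3196, 3576, 3957, 4337, 4718, 5098, 5479, 5859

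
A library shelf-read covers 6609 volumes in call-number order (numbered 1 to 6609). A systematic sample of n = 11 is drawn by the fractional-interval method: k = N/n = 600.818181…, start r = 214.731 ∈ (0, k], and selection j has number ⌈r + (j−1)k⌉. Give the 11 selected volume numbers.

j=1: r + 0k = 214.731 → ⌈·⌉ = 215
j=2: r + 1k = 815.549181… → ⌈·⌉ = 816
j=3: r + 2k = 1416.367363… → ⌈·⌉ = 1417
j=4: r + 3k = 2017.185545… → ⌈·⌉ = 2018
j=5: r + 4k = 2618.003727… → ⌈·⌉ = 2619
j=6: r + 5k = 3218.821909… → ⌈·⌉ = 3219
j=7: r + 6k = 3819.640090… → ⌈·⌉ = 3820
j=8: r + 7k = 4420.458272… → ⌈·⌉ = 4421
j=9: r + 8k = 5021.276454… → ⌈·⌉ = 5022
j=10: r + 9k = 5622.094636… → ⌈·⌉ = 5623
j=11: r + 10k = 6222.912818… → ⌈·⌉ = 6223

215, 816, 1417, 2018, 2619, 3219, 3820, 4421, 5022, 5623, 6223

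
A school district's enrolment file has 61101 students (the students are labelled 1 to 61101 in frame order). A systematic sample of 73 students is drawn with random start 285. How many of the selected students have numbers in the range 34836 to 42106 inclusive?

k = 61101/73 = 837
First selection ≥ 34836: 285 + ⌈(34836−285)/837⌉·837 = 285 + 42×837 = 35439
Last selection ≤ 42106: 285 + ⌊(42106−285)/837⌋·837 = 285 + 49×837 = 41298
Count = 49 − 42 + 1 = 8

8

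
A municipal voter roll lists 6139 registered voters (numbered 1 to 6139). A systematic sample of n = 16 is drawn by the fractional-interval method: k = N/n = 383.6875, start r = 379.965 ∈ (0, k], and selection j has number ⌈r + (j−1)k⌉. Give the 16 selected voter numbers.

380, 764, 1148, 1532, 1915, 2299, 2683, 3066, 3450, 3834, 4217, 4601, 4985, 5368, 5752, 6136

j=1: r + 0k = 379.965 → ⌈·⌉ = 380
j=2: r + 1k = 763.6525 → ⌈·⌉ = 764
j=3: r + 2k = 1147.34 → ⌈·⌉ = 1148
j=4: r + 3k = 1531.0275 → ⌈·⌉ = 1532
j=5: r + 4k = 1914.715 → ⌈·⌉ = 1915
j=6: r + 5k = 2298.4025 → ⌈·⌉ = 2299
j=7: r + 6k = 2682.09 → ⌈·⌉ = 2683
j=8: r + 7k = 3065.7775 → ⌈·⌉ = 3066
j=9: r + 8k = 3449.465 → ⌈·⌉ = 3450
j=10: r + 9k = 3833.1525 → ⌈·⌉ = 3834
j=11: r + 10k = 4216.84 → ⌈·⌉ = 4217
j=12: r + 11k = 4600.5275 → ⌈·⌉ = 4601
j=13: r + 12k = 4984.215 → ⌈·⌉ = 4985
j=14: r + 13k = 5367.9025 → ⌈·⌉ = 5368
j=15: r + 14k = 5751.59 → ⌈·⌉ = 5752
j=16: r + 15k = 6135.2775 → ⌈·⌉ = 6136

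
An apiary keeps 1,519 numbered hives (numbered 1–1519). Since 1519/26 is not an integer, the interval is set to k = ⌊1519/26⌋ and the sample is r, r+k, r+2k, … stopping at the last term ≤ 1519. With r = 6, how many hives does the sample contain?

k = ⌊1519/26⌋ = 58
Achieved size = ⌊(1519 − 6)/58⌋ + 1 = ⌊1513/58⌋ + 1 = 26 + 1 = 27
(last selection: 6 + 26×58 = 1514 ≤ 1519; next would be 1572 > 1519)

27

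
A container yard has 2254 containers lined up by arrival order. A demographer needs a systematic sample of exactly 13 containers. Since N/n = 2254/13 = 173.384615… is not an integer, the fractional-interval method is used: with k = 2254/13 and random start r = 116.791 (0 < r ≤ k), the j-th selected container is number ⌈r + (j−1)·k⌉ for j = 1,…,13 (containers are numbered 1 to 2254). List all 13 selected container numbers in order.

117, 291, 464, 637, 811, 984, 1158, 1331, 1504, 1678, 1851, 2025, 2198

j=1: r + 0k = 116.791 → ⌈·⌉ = 117
j=2: r + 1k = 290.175615… → ⌈·⌉ = 291
j=3: r + 2k = 463.560230… → ⌈·⌉ = 464
j=4: r + 3k = 636.944846… → ⌈·⌉ = 637
j=5: r + 4k = 810.329461… → ⌈·⌉ = 811
j=6: r + 5k = 983.714076… → ⌈·⌉ = 984
j=7: r + 6k = 1157.098692… → ⌈·⌉ = 1158
j=8: r + 7k = 1330.483307… → ⌈·⌉ = 1331
j=9: r + 8k = 1503.867923… → ⌈·⌉ = 1504
j=10: r + 9k = 1677.252538… → ⌈·⌉ = 1678
j=11: r + 10k = 1850.637153… → ⌈·⌉ = 1851
j=12: r + 11k = 2024.021769… → ⌈·⌉ = 2025
j=13: r + 12k = 2197.406384… → ⌈·⌉ = 2198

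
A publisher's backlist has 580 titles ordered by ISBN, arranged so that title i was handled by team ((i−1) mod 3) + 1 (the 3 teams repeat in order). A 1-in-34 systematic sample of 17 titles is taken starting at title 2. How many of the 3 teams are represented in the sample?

3

Consecutive selections differ by k = 34, so their team numbers differ by 34 mod 3 = 1.
gcd(34, 3) = 1, so the sample visits 3/1 = 3 distinct residues mod 3.
Start 2 is team 2; the teams hit are 1, 2, 3.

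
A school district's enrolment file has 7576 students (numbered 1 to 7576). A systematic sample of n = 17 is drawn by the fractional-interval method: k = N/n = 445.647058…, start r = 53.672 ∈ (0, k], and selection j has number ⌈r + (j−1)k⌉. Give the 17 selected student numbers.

54, 500, 945, 1391, 1837, 2282, 2728, 3174, 3619, 4065, 4511, 4956, 5402, 5848, 6293, 6739, 7185

j=1: r + 0k = 53.672 → ⌈·⌉ = 54
j=2: r + 1k = 499.319058… → ⌈·⌉ = 500
j=3: r + 2k = 944.966117… → ⌈·⌉ = 945
j=4: r + 3k = 1390.613176… → ⌈·⌉ = 1391
j=5: r + 4k = 1836.260235… → ⌈·⌉ = 1837
j=6: r + 5k = 2281.907294… → ⌈·⌉ = 2282
j=7: r + 6k = 2727.554352… → ⌈·⌉ = 2728
j=8: r + 7k = 3173.201411… → ⌈·⌉ = 3174
j=9: r + 8k = 3618.848470… → ⌈·⌉ = 3619
j=10: r + 9k = 4064.495529… → ⌈·⌉ = 4065
j=11: r + 10k = 4510.142588… → ⌈·⌉ = 4511
j=12: r + 11k = 4955.789647… → ⌈·⌉ = 4956
j=13: r + 12k = 5401.436705… → ⌈·⌉ = 5402
j=14: r + 13k = 5847.083764… → ⌈·⌉ = 5848
j=15: r + 14k = 6292.730823… → ⌈·⌉ = 6293
j=16: r + 15k = 6738.377882… → ⌈·⌉ = 6739
j=17: r + 16k = 7184.024941… → ⌈·⌉ = 7185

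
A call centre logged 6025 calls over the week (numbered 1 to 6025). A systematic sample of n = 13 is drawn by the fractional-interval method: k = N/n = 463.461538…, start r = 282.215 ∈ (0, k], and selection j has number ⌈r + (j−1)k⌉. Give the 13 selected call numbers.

283, 746, 1210, 1673, 2137, 2600, 3063, 3527, 3990, 4454, 4917, 5381, 5844

j=1: r + 0k = 282.215 → ⌈·⌉ = 283
j=2: r + 1k = 745.676538… → ⌈·⌉ = 746
j=3: r + 2k = 1209.138076… → ⌈·⌉ = 1210
j=4: r + 3k = 1672.599615… → ⌈·⌉ = 1673
j=5: r + 4k = 2136.061153… → ⌈·⌉ = 2137
j=6: r + 5k = 2599.522692… → ⌈·⌉ = 2600
j=7: r + 6k = 3062.984230… → ⌈·⌉ = 3063
j=8: r + 7k = 3526.445769… → ⌈·⌉ = 3527
j=9: r + 8k = 3989.907307… → ⌈·⌉ = 3990
j=10: r + 9k = 4453.368846… → ⌈·⌉ = 4454
j=11: r + 10k = 4916.830384… → ⌈·⌉ = 4917
j=12: r + 11k = 5380.291923… → ⌈·⌉ = 5381
j=13: r + 12k = 5843.753461… → ⌈·⌉ = 5844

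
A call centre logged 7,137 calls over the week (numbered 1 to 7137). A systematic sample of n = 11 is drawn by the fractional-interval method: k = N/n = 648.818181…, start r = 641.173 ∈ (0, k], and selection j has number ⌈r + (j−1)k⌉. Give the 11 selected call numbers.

642, 1290, 1939, 2588, 3237, 3886, 4535, 5183, 5832, 6481, 7130

j=1: r + 0k = 641.173 → ⌈·⌉ = 642
j=2: r + 1k = 1289.991181… → ⌈·⌉ = 1290
j=3: r + 2k = 1938.809363… → ⌈·⌉ = 1939
j=4: r + 3k = 2587.627545… → ⌈·⌉ = 2588
j=5: r + 4k = 3236.445727… → ⌈·⌉ = 3237
j=6: r + 5k = 3885.263909… → ⌈·⌉ = 3886
j=7: r + 6k = 4534.082090… → ⌈·⌉ = 4535
j=8: r + 7k = 5182.900272… → ⌈·⌉ = 5183
j=9: r + 8k = 5831.718454… → ⌈·⌉ = 5832
j=10: r + 9k = 6480.536636… → ⌈·⌉ = 6481
j=11: r + 10k = 7129.354818… → ⌈·⌉ = 7130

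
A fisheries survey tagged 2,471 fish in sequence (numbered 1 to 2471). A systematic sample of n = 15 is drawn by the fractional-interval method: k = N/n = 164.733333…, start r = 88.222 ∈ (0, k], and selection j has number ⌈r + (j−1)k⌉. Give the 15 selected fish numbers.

89, 253, 418, 583, 748, 912, 1077, 1242, 1407, 1571, 1736, 1901, 2066, 2230, 2395

j=1: r + 0k = 88.222 → ⌈·⌉ = 89
j=2: r + 1k = 252.955333… → ⌈·⌉ = 253
j=3: r + 2k = 417.688666… → ⌈·⌉ = 418
j=4: r + 3k = 582.422 → ⌈·⌉ = 583
j=5: r + 4k = 747.155333… → ⌈·⌉ = 748
j=6: r + 5k = 911.888666… → ⌈·⌉ = 912
j=7: r + 6k = 1076.622 → ⌈·⌉ = 1077
j=8: r + 7k = 1241.355333… → ⌈·⌉ = 1242
j=9: r + 8k = 1406.088666… → ⌈·⌉ = 1407
j=10: r + 9k = 1570.822 → ⌈·⌉ = 1571
j=11: r + 10k = 1735.555333… → ⌈·⌉ = 1736
j=12: r + 11k = 1900.288666… → ⌈·⌉ = 1901
j=13: r + 12k = 2065.022 → ⌈·⌉ = 2066
j=14: r + 13k = 2229.755333… → ⌈·⌉ = 2230
j=15: r + 14k = 2394.488666… → ⌈·⌉ = 2395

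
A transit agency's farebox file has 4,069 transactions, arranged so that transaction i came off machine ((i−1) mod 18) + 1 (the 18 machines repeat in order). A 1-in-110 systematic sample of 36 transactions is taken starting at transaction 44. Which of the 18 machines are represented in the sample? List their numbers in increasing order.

Consecutive selections differ by k = 110, so their machine numbers differ by 110 mod 18 = 2.
gcd(110, 18) = 2, so the sample visits 18/2 = 9 distinct residues mod 18.
Start 44 is machine 8; the machines hit are 2, 4, 6, 8, 10, 12, 14, 16, 18.

2, 4, 6, 8, 10, 12, 14, 16, 18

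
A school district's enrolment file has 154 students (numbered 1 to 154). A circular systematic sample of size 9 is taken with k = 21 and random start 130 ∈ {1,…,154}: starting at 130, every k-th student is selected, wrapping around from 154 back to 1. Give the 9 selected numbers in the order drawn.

130, 151, 18, 39, 60, 81, 102, 123, 144

Selection 1: 130
Selection 2: 130 + 21 = 151
Selection 3: 151 + 21 = 172 → 172 − 154 = 18
Selection 4: 18 + 21 = 39
Selection 5: 39 + 21 = 60
Selection 6: 60 + 21 = 81
Selection 7: 81 + 21 = 102
Selection 8: 102 + 21 = 123
Selection 9: 123 + 21 = 144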